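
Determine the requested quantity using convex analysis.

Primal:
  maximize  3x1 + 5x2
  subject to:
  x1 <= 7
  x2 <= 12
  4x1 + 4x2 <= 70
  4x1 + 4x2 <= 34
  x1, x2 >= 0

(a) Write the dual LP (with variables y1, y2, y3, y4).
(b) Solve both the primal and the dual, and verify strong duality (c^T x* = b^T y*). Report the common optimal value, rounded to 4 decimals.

The standard primal-dual pair for 'max c^T x s.t. A x <= b, x >= 0' is:
  Dual:  min b^T y  s.t.  A^T y >= c,  y >= 0.

So the dual LP is:
  minimize  7y1 + 12y2 + 70y3 + 34y4
  subject to:
    y1 + 4y3 + 4y4 >= 3
    y2 + 4y3 + 4y4 >= 5
    y1, y2, y3, y4 >= 0

Solving the primal: x* = (0, 8.5).
  primal value c^T x* = 42.5.
Solving the dual: y* = (0, 0, 0, 1.25).
  dual value b^T y* = 42.5.
Strong duality: c^T x* = b^T y*. Confirmed.

42.5


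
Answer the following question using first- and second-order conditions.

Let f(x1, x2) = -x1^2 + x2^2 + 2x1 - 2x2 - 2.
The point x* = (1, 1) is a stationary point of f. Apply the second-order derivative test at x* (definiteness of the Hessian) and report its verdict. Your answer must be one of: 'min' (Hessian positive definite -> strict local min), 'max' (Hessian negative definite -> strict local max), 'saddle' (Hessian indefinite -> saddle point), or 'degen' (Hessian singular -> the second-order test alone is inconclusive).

Compute the Hessian H = grad^2 f:
  H = [[-2, 0], [0, 2]]
Verify stationarity: grad f(x*) = H x* + g = (0, 0).
Eigenvalues of H: -2, 2.
Eigenvalues have mixed signs, so H is indefinite -> x* is a saddle point.

saddle


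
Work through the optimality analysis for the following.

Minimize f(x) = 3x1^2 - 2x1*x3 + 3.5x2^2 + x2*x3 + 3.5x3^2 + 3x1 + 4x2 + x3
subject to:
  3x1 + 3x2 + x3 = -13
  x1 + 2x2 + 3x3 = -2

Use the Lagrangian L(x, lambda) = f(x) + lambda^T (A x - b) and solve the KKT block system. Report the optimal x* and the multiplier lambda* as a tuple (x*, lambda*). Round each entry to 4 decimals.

Form the Lagrangian:
  L(x, lambda) = (1/2) x^T Q x + c^T x + lambda^T (A x - b)
Stationarity (grad_x L = 0): Q x + c + A^T lambda = 0.
Primal feasibility: A x = b.

This gives the KKT block system:
  [ Q   A^T ] [ x     ]   [-c ]
  [ A    0  ] [ lambda ] = [ b ]

Solving the linear system:
  x*      = (-2.8009, -2.0847, 1.6568)
  lambda* = (8.4339, -8.1828)
  f(x*)   = 39.0951

x* = (-2.8009, -2.0847, 1.6568), lambda* = (8.4339, -8.1828)


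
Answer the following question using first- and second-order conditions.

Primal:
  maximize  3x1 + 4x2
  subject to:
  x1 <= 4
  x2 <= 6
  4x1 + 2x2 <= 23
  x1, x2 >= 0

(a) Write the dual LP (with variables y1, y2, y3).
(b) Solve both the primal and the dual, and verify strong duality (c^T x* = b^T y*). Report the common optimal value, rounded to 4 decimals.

The standard primal-dual pair for 'max c^T x s.t. A x <= b, x >= 0' is:
  Dual:  min b^T y  s.t.  A^T y >= c,  y >= 0.

So the dual LP is:
  minimize  4y1 + 6y2 + 23y3
  subject to:
    y1 + 4y3 >= 3
    y2 + 2y3 >= 4
    y1, y2, y3 >= 0

Solving the primal: x* = (2.75, 6).
  primal value c^T x* = 32.25.
Solving the dual: y* = (0, 2.5, 0.75).
  dual value b^T y* = 32.25.
Strong duality: c^T x* = b^T y*. Confirmed.

32.25


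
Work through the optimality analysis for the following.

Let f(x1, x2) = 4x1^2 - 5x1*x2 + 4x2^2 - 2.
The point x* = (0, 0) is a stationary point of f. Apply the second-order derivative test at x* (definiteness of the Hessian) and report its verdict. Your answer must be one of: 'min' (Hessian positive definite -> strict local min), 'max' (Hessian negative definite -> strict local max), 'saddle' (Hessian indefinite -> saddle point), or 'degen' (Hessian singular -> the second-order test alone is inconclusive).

Compute the Hessian H = grad^2 f:
  H = [[8, -5], [-5, 8]]
Verify stationarity: grad f(x*) = H x* + g = (0, 0).
Eigenvalues of H: 3, 13.
Both eigenvalues > 0, so H is positive definite -> x* is a strict local min.

min


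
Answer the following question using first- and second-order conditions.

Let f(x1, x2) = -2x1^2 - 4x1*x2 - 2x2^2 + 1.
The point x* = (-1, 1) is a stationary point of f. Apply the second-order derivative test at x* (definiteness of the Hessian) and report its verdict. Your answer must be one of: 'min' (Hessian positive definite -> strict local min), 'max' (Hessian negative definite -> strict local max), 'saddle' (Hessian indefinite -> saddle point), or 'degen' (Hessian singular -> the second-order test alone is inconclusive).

Compute the Hessian H = grad^2 f:
  H = [[-4, -4], [-4, -4]]
Verify stationarity: grad f(x*) = H x* + g = (0, 0).
Eigenvalues of H: -8, 0.
H has a zero eigenvalue (singular; negative semidefinite but not definite), so H is neither positive definite, negative definite, nor indefinite. The second-order test alone is inconclusive -> degen.
(Indeed, f is constant along the null direction of H through x*, so x* is not a strict local extremum.)

degen


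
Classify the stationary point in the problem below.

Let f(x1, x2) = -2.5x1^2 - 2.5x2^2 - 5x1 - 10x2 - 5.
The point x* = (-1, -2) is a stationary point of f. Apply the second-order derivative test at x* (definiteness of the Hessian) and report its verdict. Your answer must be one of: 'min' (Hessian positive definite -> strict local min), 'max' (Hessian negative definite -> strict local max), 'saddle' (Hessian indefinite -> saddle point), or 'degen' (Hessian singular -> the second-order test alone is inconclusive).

Compute the Hessian H = grad^2 f:
  H = [[-5, 0], [0, -5]]
Verify stationarity: grad f(x*) = H x* + g = (0, 0).
Eigenvalues of H: -5, -5.
Both eigenvalues < 0, so H is negative definite -> x* is a strict local max.

max


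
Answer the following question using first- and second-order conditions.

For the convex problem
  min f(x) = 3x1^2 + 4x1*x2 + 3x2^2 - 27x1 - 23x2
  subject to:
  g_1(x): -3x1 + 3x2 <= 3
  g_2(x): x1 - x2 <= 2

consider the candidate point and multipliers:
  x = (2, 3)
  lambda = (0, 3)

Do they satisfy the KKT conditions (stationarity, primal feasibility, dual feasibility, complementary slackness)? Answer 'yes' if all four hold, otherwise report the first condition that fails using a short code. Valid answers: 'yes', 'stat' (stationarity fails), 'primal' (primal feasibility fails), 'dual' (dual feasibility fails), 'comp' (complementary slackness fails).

Gradient of f: grad f(x) = Q x + c = (-3, 3)
Constraint values g_i(x) = a_i^T x - b_i:
  g_1((2, 3)) = 0
  g_2((2, 3)) = -3
Stationarity residual: grad f(x) + sum_i lambda_i a_i = (0, 0)
  -> stationarity OK
Primal feasibility (all g_i <= 0): OK
Dual feasibility (all lambda_i >= 0): OK
Complementary slackness (lambda_i * g_i(x) = 0 for all i): FAILS

Verdict: the first failing condition is complementary_slackness -> comp.

comp


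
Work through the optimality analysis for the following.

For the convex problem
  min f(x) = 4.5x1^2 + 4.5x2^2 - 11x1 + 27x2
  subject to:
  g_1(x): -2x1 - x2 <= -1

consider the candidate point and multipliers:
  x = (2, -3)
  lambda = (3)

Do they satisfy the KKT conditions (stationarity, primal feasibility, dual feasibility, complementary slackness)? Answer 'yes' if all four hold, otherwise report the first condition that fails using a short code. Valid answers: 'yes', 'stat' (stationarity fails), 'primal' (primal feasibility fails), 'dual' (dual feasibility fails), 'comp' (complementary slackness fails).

Gradient of f: grad f(x) = Q x + c = (7, 0)
Constraint values g_i(x) = a_i^T x - b_i:
  g_1((2, -3)) = 0
Stationarity residual: grad f(x) + sum_i lambda_i a_i = (1, -3)
  -> stationarity FAILS
Primal feasibility (all g_i <= 0): OK
Dual feasibility (all lambda_i >= 0): OK
Complementary slackness (lambda_i * g_i(x) = 0 for all i): OK

Verdict: the first failing condition is stationarity -> stat.

stat


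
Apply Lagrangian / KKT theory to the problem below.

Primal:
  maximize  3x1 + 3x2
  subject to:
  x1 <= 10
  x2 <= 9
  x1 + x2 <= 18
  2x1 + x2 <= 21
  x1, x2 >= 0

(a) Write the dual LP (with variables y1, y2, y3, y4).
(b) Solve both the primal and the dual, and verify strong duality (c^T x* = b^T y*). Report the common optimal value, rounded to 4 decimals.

The standard primal-dual pair for 'max c^T x s.t. A x <= b, x >= 0' is:
  Dual:  min b^T y  s.t.  A^T y >= c,  y >= 0.

So the dual LP is:
  minimize  10y1 + 9y2 + 18y3 + 21y4
  subject to:
    y1 + y3 + 2y4 >= 3
    y2 + y3 + y4 >= 3
    y1, y2, y3, y4 >= 0

Solving the primal: x* = (6, 9).
  primal value c^T x* = 45.
Solving the dual: y* = (0, 1.5, 0, 1.5).
  dual value b^T y* = 45.
Strong duality: c^T x* = b^T y*. Confirmed.

45


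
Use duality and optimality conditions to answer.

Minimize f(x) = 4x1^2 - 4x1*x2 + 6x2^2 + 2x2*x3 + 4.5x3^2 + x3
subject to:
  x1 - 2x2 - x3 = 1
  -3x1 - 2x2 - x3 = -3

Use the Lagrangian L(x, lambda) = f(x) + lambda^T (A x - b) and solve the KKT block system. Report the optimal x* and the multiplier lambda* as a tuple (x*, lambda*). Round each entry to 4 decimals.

Form the Lagrangian:
  L(x, lambda) = (1/2) x^T Q x + c^T x + lambda^T (A x - b)
Stationarity (grad_x L = 0): Q x + c + A^T lambda = 0.
Primal feasibility: A x = b.

This gives the KKT block system:
  [ Q   A^T ] [ x     ]   [-c ]
  [ A    0  ] [ lambda ] = [ b ]

Solving the linear system:
  x*      = (1, 0.15, -0.3)
  lambda* = (-2.9, 1.5)
  f(x*)   = 3.55

x* = (1, 0.15, -0.3), lambda* = (-2.9, 1.5)


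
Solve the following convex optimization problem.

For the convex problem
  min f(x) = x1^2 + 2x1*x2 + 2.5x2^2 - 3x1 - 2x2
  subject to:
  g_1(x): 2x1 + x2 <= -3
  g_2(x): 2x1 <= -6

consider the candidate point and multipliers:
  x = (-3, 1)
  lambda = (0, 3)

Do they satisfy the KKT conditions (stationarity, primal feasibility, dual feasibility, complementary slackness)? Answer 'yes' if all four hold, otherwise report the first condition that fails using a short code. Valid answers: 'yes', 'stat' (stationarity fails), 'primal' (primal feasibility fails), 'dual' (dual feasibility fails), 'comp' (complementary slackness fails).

Gradient of f: grad f(x) = Q x + c = (-7, -3)
Constraint values g_i(x) = a_i^T x - b_i:
  g_1((-3, 1)) = -2
  g_2((-3, 1)) = 0
Stationarity residual: grad f(x) + sum_i lambda_i a_i = (-1, -3)
  -> stationarity FAILS
Primal feasibility (all g_i <= 0): OK
Dual feasibility (all lambda_i >= 0): OK
Complementary slackness (lambda_i * g_i(x) = 0 for all i): OK

Verdict: the first failing condition is stationarity -> stat.

stat


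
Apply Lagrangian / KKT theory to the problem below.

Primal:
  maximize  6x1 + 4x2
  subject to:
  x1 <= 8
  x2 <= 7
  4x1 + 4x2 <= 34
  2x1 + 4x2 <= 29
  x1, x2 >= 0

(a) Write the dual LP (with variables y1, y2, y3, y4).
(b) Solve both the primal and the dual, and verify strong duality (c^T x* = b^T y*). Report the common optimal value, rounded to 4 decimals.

The standard primal-dual pair for 'max c^T x s.t. A x <= b, x >= 0' is:
  Dual:  min b^T y  s.t.  A^T y >= c,  y >= 0.

So the dual LP is:
  minimize  8y1 + 7y2 + 34y3 + 29y4
  subject to:
    y1 + 4y3 + 2y4 >= 6
    y2 + 4y3 + 4y4 >= 4
    y1, y2, y3, y4 >= 0

Solving the primal: x* = (8, 0.5).
  primal value c^T x* = 50.
Solving the dual: y* = (2, 0, 1, 0).
  dual value b^T y* = 50.
Strong duality: c^T x* = b^T y*. Confirmed.

50


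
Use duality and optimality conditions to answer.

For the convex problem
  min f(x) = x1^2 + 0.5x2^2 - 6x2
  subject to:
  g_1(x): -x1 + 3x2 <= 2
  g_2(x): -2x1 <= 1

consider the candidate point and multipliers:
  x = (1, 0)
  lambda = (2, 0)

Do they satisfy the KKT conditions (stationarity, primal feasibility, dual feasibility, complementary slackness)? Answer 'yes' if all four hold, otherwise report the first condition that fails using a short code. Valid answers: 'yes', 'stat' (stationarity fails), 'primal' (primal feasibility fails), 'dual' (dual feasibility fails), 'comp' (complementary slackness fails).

Gradient of f: grad f(x) = Q x + c = (2, -6)
Constraint values g_i(x) = a_i^T x - b_i:
  g_1((1, 0)) = -3
  g_2((1, 0)) = -3
Stationarity residual: grad f(x) + sum_i lambda_i a_i = (0, 0)
  -> stationarity OK
Primal feasibility (all g_i <= 0): OK
Dual feasibility (all lambda_i >= 0): OK
Complementary slackness (lambda_i * g_i(x) = 0 for all i): FAILS

Verdict: the first failing condition is complementary_slackness -> comp.

comp


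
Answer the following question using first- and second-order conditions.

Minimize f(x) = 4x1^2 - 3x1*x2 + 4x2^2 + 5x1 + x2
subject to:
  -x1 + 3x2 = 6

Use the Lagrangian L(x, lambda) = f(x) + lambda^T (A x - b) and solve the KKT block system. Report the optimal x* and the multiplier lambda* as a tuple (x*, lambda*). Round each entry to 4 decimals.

Form the Lagrangian:
  L(x, lambda) = (1/2) x^T Q x + c^T x + lambda^T (A x - b)
Stationarity (grad_x L = 0): Q x + c + A^T lambda = 0.
Primal feasibility: A x = b.

This gives the KKT block system:
  [ Q   A^T ] [ x     ]   [-c ]
  [ A    0  ] [ lambda ] = [ b ]

Solving the linear system:
  x*      = (-0.6774, 1.7742)
  lambda* = (-5.7419)
  f(x*)   = 16.4194

x* = (-0.6774, 1.7742), lambda* = (-5.7419)


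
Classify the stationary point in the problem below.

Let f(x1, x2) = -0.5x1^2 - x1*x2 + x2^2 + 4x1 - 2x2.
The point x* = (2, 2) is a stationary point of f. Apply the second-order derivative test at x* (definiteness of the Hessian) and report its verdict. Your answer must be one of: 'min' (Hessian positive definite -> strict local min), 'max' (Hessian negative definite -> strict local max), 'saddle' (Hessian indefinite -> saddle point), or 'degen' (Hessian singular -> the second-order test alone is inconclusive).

Compute the Hessian H = grad^2 f:
  H = [[-1, -1], [-1, 2]]
Verify stationarity: grad f(x*) = H x* + g = (0, 0).
Eigenvalues of H: -1.3028, 2.3028.
Eigenvalues have mixed signs, so H is indefinite -> x* is a saddle point.

saddle


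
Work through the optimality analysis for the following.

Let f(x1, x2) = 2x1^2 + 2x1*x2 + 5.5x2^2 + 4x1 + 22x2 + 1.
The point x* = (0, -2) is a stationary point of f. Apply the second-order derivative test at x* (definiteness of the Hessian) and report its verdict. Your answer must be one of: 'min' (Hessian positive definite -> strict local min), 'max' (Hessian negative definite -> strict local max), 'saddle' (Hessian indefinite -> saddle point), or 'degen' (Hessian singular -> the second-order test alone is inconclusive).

Compute the Hessian H = grad^2 f:
  H = [[4, 2], [2, 11]]
Verify stationarity: grad f(x*) = H x* + g = (0, 0).
Eigenvalues of H: 3.4689, 11.5311.
Both eigenvalues > 0, so H is positive definite -> x* is a strict local min.

min


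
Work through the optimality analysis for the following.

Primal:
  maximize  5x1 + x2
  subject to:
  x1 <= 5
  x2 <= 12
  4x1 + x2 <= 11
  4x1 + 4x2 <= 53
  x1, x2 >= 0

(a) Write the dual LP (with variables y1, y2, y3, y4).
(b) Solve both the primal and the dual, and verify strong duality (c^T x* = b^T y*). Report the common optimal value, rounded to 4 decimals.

The standard primal-dual pair for 'max c^T x s.t. A x <= b, x >= 0' is:
  Dual:  min b^T y  s.t.  A^T y >= c,  y >= 0.

So the dual LP is:
  minimize  5y1 + 12y2 + 11y3 + 53y4
  subject to:
    y1 + 4y3 + 4y4 >= 5
    y2 + y3 + 4y4 >= 1
    y1, y2, y3, y4 >= 0

Solving the primal: x* = (2.75, 0).
  primal value c^T x* = 13.75.
Solving the dual: y* = (0, 0, 1.25, 0).
  dual value b^T y* = 13.75.
Strong duality: c^T x* = b^T y*. Confirmed.

13.75


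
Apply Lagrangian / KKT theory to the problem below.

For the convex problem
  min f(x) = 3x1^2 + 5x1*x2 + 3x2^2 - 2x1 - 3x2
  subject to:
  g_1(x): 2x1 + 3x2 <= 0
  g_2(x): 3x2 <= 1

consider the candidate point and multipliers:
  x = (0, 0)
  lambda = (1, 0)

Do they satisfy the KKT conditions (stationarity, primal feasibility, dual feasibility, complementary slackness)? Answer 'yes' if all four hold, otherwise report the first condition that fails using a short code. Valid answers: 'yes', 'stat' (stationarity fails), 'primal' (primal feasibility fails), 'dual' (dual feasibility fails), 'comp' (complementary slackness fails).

Gradient of f: grad f(x) = Q x + c = (-2, -3)
Constraint values g_i(x) = a_i^T x - b_i:
  g_1((0, 0)) = 0
  g_2((0, 0)) = -1
Stationarity residual: grad f(x) + sum_i lambda_i a_i = (0, 0)
  -> stationarity OK
Primal feasibility (all g_i <= 0): OK
Dual feasibility (all lambda_i >= 0): OK
Complementary slackness (lambda_i * g_i(x) = 0 for all i): OK

Verdict: yes, KKT holds.

yes


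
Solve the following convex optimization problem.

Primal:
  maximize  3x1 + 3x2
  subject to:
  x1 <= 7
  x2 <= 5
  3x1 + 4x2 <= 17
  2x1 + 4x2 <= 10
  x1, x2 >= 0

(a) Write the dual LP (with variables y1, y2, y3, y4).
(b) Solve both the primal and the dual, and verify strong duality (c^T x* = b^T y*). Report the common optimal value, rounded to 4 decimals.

The standard primal-dual pair for 'max c^T x s.t. A x <= b, x >= 0' is:
  Dual:  min b^T y  s.t.  A^T y >= c,  y >= 0.

So the dual LP is:
  minimize  7y1 + 5y2 + 17y3 + 10y4
  subject to:
    y1 + 3y3 + 2y4 >= 3
    y2 + 4y3 + 4y4 >= 3
    y1, y2, y3, y4 >= 0

Solving the primal: x* = (5, 0).
  primal value c^T x* = 15.
Solving the dual: y* = (0, 0, 0, 1.5).
  dual value b^T y* = 15.
Strong duality: c^T x* = b^T y*. Confirmed.

15


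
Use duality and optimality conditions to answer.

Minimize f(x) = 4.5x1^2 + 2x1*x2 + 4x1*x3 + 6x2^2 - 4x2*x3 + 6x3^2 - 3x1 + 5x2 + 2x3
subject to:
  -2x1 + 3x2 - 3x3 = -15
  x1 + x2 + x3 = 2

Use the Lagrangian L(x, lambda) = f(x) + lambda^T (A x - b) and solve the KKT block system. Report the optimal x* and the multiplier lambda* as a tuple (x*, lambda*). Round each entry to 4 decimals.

Form the Lagrangian:
  L(x, lambda) = (1/2) x^T Q x + c^T x + lambda^T (A x - b)
Stationarity (grad_x L = 0): Q x + c + A^T lambda = 0.
Primal feasibility: A x = b.

This gives the KKT block system:
  [ Q   A^T ] [ x     ]   [-c ]
  [ A    0  ] [ lambda ] = [ b ]

Solving the linear system:
  x*      = (3.1627, -2.0271, 0.8645)
  lambda* = (8.2651, -8.3373)
  f(x*)   = 61.378

x* = (3.1627, -2.0271, 0.8645), lambda* = (8.2651, -8.3373)


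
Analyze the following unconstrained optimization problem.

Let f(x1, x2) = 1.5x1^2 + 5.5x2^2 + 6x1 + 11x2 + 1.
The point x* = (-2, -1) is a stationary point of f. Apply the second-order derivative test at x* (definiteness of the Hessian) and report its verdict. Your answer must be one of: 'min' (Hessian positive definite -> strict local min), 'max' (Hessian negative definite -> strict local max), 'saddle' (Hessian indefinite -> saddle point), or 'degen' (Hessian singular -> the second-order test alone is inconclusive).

Compute the Hessian H = grad^2 f:
  H = [[3, 0], [0, 11]]
Verify stationarity: grad f(x*) = H x* + g = (0, 0).
Eigenvalues of H: 3, 11.
Both eigenvalues > 0, so H is positive definite -> x* is a strict local min.

min


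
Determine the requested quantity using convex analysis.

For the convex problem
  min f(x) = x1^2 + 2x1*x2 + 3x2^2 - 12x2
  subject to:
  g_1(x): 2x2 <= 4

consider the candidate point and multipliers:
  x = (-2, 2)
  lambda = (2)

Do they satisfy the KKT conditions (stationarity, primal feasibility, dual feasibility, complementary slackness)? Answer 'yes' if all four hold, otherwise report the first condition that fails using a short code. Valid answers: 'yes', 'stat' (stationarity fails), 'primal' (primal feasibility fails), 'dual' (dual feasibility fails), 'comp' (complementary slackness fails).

Gradient of f: grad f(x) = Q x + c = (0, -4)
Constraint values g_i(x) = a_i^T x - b_i:
  g_1((-2, 2)) = 0
Stationarity residual: grad f(x) + sum_i lambda_i a_i = (0, 0)
  -> stationarity OK
Primal feasibility (all g_i <= 0): OK
Dual feasibility (all lambda_i >= 0): OK
Complementary slackness (lambda_i * g_i(x) = 0 for all i): OK

Verdict: yes, KKT holds.

yes


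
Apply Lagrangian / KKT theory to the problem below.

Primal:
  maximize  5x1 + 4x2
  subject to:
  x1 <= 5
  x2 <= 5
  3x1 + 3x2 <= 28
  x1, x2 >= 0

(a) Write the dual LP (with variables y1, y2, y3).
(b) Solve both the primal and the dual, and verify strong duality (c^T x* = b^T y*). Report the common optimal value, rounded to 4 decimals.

The standard primal-dual pair for 'max c^T x s.t. A x <= b, x >= 0' is:
  Dual:  min b^T y  s.t.  A^T y >= c,  y >= 0.

So the dual LP is:
  minimize  5y1 + 5y2 + 28y3
  subject to:
    y1 + 3y3 >= 5
    y2 + 3y3 >= 4
    y1, y2, y3 >= 0

Solving the primal: x* = (5, 4.3333).
  primal value c^T x* = 42.3333.
Solving the dual: y* = (1, 0, 1.3333).
  dual value b^T y* = 42.3333.
Strong duality: c^T x* = b^T y*. Confirmed.

42.3333


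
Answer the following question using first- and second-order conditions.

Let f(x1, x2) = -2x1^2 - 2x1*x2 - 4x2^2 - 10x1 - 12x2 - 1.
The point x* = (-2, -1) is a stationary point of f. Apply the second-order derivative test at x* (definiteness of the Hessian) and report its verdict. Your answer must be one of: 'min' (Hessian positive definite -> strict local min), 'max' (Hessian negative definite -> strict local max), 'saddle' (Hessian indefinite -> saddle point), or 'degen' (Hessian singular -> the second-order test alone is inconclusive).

Compute the Hessian H = grad^2 f:
  H = [[-4, -2], [-2, -8]]
Verify stationarity: grad f(x*) = H x* + g = (0, 0).
Eigenvalues of H: -8.8284, -3.1716.
Both eigenvalues < 0, so H is negative definite -> x* is a strict local max.

max


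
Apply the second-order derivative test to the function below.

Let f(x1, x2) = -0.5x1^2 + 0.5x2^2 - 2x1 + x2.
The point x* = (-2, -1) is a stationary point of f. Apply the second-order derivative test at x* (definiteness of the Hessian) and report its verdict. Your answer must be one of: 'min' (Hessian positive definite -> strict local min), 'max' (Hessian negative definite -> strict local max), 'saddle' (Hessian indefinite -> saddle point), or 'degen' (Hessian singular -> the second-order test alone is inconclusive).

Compute the Hessian H = grad^2 f:
  H = [[-1, 0], [0, 1]]
Verify stationarity: grad f(x*) = H x* + g = (0, 0).
Eigenvalues of H: -1, 1.
Eigenvalues have mixed signs, so H is indefinite -> x* is a saddle point.

saddle


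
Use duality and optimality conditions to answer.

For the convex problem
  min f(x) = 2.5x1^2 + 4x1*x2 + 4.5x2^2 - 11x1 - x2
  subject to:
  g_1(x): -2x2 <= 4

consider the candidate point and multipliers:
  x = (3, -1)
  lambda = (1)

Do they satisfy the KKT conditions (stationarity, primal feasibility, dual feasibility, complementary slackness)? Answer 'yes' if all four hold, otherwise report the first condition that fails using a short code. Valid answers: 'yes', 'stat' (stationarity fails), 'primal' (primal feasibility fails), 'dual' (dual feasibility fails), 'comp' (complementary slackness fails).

Gradient of f: grad f(x) = Q x + c = (0, 2)
Constraint values g_i(x) = a_i^T x - b_i:
  g_1((3, -1)) = -2
Stationarity residual: grad f(x) + sum_i lambda_i a_i = (0, 0)
  -> stationarity OK
Primal feasibility (all g_i <= 0): OK
Dual feasibility (all lambda_i >= 0): OK
Complementary slackness (lambda_i * g_i(x) = 0 for all i): FAILS

Verdict: the first failing condition is complementary_slackness -> comp.

comp


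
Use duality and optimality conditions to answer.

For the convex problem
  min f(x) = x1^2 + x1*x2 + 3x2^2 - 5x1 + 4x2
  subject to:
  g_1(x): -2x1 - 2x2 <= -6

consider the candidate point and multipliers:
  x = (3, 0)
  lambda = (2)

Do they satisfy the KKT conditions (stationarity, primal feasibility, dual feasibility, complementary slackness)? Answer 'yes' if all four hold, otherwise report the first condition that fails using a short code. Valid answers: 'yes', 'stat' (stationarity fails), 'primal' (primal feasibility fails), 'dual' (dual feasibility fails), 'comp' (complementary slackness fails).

Gradient of f: grad f(x) = Q x + c = (1, 7)
Constraint values g_i(x) = a_i^T x - b_i:
  g_1((3, 0)) = 0
Stationarity residual: grad f(x) + sum_i lambda_i a_i = (-3, 3)
  -> stationarity FAILS
Primal feasibility (all g_i <= 0): OK
Dual feasibility (all lambda_i >= 0): OK
Complementary slackness (lambda_i * g_i(x) = 0 for all i): OK

Verdict: the first failing condition is stationarity -> stat.

stat


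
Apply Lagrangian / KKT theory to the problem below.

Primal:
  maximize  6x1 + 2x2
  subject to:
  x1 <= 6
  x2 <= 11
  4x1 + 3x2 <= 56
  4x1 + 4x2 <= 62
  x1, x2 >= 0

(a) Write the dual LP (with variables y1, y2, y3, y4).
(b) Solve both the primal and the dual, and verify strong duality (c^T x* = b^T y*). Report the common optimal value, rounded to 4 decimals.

The standard primal-dual pair for 'max c^T x s.t. A x <= b, x >= 0' is:
  Dual:  min b^T y  s.t.  A^T y >= c,  y >= 0.

So the dual LP is:
  minimize  6y1 + 11y2 + 56y3 + 62y4
  subject to:
    y1 + 4y3 + 4y4 >= 6
    y2 + 3y3 + 4y4 >= 2
    y1, y2, y3, y4 >= 0

Solving the primal: x* = (6, 9.5).
  primal value c^T x* = 55.
Solving the dual: y* = (4, 0, 0, 0.5).
  dual value b^T y* = 55.
Strong duality: c^T x* = b^T y*. Confirmed.

55


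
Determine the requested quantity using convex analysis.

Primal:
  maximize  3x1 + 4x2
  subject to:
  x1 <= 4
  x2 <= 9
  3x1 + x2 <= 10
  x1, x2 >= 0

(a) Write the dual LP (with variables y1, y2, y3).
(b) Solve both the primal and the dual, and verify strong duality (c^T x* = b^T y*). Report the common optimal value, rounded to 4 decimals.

The standard primal-dual pair for 'max c^T x s.t. A x <= b, x >= 0' is:
  Dual:  min b^T y  s.t.  A^T y >= c,  y >= 0.

So the dual LP is:
  minimize  4y1 + 9y2 + 10y3
  subject to:
    y1 + 3y3 >= 3
    y2 + y3 >= 4
    y1, y2, y3 >= 0

Solving the primal: x* = (0.3333, 9).
  primal value c^T x* = 37.
Solving the dual: y* = (0, 3, 1).
  dual value b^T y* = 37.
Strong duality: c^T x* = b^T y*. Confirmed.

37


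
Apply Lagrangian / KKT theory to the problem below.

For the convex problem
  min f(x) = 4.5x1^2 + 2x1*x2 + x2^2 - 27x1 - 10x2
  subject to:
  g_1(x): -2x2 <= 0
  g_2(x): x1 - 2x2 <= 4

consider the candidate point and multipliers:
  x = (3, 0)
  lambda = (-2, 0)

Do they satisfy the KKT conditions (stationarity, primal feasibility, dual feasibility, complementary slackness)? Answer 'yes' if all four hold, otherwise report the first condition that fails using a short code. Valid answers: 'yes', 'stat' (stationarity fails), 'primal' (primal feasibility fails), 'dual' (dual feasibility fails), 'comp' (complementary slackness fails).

Gradient of f: grad f(x) = Q x + c = (0, -4)
Constraint values g_i(x) = a_i^T x - b_i:
  g_1((3, 0)) = 0
  g_2((3, 0)) = -1
Stationarity residual: grad f(x) + sum_i lambda_i a_i = (0, 0)
  -> stationarity OK
Primal feasibility (all g_i <= 0): OK
Dual feasibility (all lambda_i >= 0): FAILS
Complementary slackness (lambda_i * g_i(x) = 0 for all i): OK

Verdict: the first failing condition is dual_feasibility -> dual.

dual


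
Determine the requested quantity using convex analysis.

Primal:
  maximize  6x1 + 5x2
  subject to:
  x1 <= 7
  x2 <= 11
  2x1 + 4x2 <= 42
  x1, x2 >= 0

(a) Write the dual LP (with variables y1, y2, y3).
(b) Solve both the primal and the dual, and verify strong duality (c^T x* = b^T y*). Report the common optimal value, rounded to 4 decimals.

The standard primal-dual pair for 'max c^T x s.t. A x <= b, x >= 0' is:
  Dual:  min b^T y  s.t.  A^T y >= c,  y >= 0.

So the dual LP is:
  minimize  7y1 + 11y2 + 42y3
  subject to:
    y1 + 2y3 >= 6
    y2 + 4y3 >= 5
    y1, y2, y3 >= 0

Solving the primal: x* = (7, 7).
  primal value c^T x* = 77.
Solving the dual: y* = (3.5, 0, 1.25).
  dual value b^T y* = 77.
Strong duality: c^T x* = b^T y*. Confirmed.

77


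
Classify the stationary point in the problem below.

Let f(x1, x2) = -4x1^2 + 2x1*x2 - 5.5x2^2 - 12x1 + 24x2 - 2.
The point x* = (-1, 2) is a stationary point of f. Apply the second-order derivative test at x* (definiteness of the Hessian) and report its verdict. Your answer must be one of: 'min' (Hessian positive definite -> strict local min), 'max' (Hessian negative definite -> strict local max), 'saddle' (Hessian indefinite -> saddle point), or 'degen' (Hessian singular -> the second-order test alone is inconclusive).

Compute the Hessian H = grad^2 f:
  H = [[-8, 2], [2, -11]]
Verify stationarity: grad f(x*) = H x* + g = (0, 0).
Eigenvalues of H: -12, -7.
Both eigenvalues < 0, so H is negative definite -> x* is a strict local max.

max


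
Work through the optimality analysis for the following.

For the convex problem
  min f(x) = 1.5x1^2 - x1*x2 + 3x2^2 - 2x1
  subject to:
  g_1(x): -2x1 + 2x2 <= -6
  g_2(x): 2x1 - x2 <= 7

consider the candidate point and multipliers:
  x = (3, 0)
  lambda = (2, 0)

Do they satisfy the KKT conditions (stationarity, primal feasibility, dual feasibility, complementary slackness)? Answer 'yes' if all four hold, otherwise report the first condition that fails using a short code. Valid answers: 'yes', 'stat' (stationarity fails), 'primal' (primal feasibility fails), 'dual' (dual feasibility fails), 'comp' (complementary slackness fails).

Gradient of f: grad f(x) = Q x + c = (7, -3)
Constraint values g_i(x) = a_i^T x - b_i:
  g_1((3, 0)) = 0
  g_2((3, 0)) = -1
Stationarity residual: grad f(x) + sum_i lambda_i a_i = (3, 1)
  -> stationarity FAILS
Primal feasibility (all g_i <= 0): OK
Dual feasibility (all lambda_i >= 0): OK
Complementary slackness (lambda_i * g_i(x) = 0 for all i): OK

Verdict: the first failing condition is stationarity -> stat.

stat


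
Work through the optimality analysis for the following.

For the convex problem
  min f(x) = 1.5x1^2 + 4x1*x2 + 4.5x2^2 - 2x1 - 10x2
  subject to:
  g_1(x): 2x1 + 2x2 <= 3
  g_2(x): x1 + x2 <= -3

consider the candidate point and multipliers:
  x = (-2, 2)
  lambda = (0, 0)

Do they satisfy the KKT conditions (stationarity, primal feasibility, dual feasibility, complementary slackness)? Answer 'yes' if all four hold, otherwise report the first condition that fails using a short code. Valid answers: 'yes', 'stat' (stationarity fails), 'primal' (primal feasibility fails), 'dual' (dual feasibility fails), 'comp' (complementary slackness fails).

Gradient of f: grad f(x) = Q x + c = (0, 0)
Constraint values g_i(x) = a_i^T x - b_i:
  g_1((-2, 2)) = -3
  g_2((-2, 2)) = 3
Stationarity residual: grad f(x) + sum_i lambda_i a_i = (0, 0)
  -> stationarity OK
Primal feasibility (all g_i <= 0): FAILS
Dual feasibility (all lambda_i >= 0): OK
Complementary slackness (lambda_i * g_i(x) = 0 for all i): OK

Verdict: the first failing condition is primal_feasibility -> primal.

primal


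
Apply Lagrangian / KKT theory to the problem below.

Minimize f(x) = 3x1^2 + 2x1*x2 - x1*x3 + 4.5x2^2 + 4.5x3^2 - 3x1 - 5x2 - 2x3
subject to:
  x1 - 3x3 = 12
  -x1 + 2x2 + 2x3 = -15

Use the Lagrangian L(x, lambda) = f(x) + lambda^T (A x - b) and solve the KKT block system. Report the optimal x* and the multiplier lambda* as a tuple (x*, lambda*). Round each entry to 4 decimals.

Form the Lagrangian:
  L(x, lambda) = (1/2) x^T Q x + c^T x + lambda^T (A x - b)
Stationarity (grad_x L = 0): Q x + c + A^T lambda = 0.
Primal feasibility: A x = b.

This gives the KKT block system:
  [ Q   A^T ] [ x     ]   [-c ]
  [ A    0  ] [ lambda ] = [ b ]

Solving the linear system:
  x*      = (3.4138, -2.931, -2.8621)
  lambda* = (-2.2069, 12.2759)
  f(x*)   = 110.3793

x* = (3.4138, -2.931, -2.8621), lambda* = (-2.2069, 12.2759)


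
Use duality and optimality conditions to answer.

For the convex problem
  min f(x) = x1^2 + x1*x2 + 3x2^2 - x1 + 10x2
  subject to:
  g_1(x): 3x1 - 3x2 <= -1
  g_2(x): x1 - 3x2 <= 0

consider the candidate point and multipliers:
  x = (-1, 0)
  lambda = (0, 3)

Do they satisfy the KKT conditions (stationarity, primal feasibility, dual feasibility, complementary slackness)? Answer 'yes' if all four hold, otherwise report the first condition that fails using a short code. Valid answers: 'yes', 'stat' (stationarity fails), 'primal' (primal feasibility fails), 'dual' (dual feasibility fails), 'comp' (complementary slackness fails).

Gradient of f: grad f(x) = Q x + c = (-3, 9)
Constraint values g_i(x) = a_i^T x - b_i:
  g_1((-1, 0)) = -2
  g_2((-1, 0)) = -1
Stationarity residual: grad f(x) + sum_i lambda_i a_i = (0, 0)
  -> stationarity OK
Primal feasibility (all g_i <= 0): OK
Dual feasibility (all lambda_i >= 0): OK
Complementary slackness (lambda_i * g_i(x) = 0 for all i): FAILS

Verdict: the first failing condition is complementary_slackness -> comp.

comp


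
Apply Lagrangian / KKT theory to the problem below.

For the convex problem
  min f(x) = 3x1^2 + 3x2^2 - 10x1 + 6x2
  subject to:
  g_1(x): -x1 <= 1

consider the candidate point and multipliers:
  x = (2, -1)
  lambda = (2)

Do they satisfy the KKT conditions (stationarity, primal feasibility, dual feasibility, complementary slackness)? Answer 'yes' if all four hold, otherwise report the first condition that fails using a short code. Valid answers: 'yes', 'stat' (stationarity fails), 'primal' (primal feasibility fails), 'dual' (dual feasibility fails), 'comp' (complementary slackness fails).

Gradient of f: grad f(x) = Q x + c = (2, 0)
Constraint values g_i(x) = a_i^T x - b_i:
  g_1((2, -1)) = -3
Stationarity residual: grad f(x) + sum_i lambda_i a_i = (0, 0)
  -> stationarity OK
Primal feasibility (all g_i <= 0): OK
Dual feasibility (all lambda_i >= 0): OK
Complementary slackness (lambda_i * g_i(x) = 0 for all i): FAILS

Verdict: the first failing condition is complementary_slackness -> comp.

comp


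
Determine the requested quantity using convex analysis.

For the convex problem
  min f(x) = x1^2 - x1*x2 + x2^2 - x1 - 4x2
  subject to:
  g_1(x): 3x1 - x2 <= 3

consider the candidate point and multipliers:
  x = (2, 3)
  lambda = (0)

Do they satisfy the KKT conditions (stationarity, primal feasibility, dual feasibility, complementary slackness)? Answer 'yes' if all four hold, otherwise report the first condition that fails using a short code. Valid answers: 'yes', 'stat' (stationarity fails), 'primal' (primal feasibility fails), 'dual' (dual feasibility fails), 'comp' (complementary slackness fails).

Gradient of f: grad f(x) = Q x + c = (0, 0)
Constraint values g_i(x) = a_i^T x - b_i:
  g_1((2, 3)) = 0
Stationarity residual: grad f(x) + sum_i lambda_i a_i = (0, 0)
  -> stationarity OK
Primal feasibility (all g_i <= 0): OK
Dual feasibility (all lambda_i >= 0): OK
Complementary slackness (lambda_i * g_i(x) = 0 for all i): OK

Verdict: yes, KKT holds.

yes


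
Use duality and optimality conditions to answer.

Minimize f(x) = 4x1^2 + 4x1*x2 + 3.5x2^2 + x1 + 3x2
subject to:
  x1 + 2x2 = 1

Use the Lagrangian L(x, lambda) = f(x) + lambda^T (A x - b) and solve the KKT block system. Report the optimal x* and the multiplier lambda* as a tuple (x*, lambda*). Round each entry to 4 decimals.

Form the Lagrangian:
  L(x, lambda) = (1/2) x^T Q x + c^T x + lambda^T (A x - b)
Stationarity (grad_x L = 0): Q x + c + A^T lambda = 0.
Primal feasibility: A x = b.

This gives the KKT block system:
  [ Q   A^T ] [ x     ]   [-c ]
  [ A    0  ] [ lambda ] = [ b ]

Solving the linear system:
  x*      = (0.0435, 0.4783)
  lambda* = (-3.2609)
  f(x*)   = 2.3696

x* = (0.0435, 0.4783), lambda* = (-3.2609)


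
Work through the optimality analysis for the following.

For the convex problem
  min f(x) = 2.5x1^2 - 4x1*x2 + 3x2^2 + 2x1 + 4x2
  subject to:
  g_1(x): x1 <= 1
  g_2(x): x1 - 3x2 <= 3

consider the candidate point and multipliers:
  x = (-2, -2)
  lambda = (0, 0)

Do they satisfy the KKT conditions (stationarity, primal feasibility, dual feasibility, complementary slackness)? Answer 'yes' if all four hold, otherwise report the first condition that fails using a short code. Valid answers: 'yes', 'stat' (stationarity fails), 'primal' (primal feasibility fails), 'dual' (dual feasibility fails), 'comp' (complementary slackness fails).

Gradient of f: grad f(x) = Q x + c = (0, 0)
Constraint values g_i(x) = a_i^T x - b_i:
  g_1((-2, -2)) = -3
  g_2((-2, -2)) = 1
Stationarity residual: grad f(x) + sum_i lambda_i a_i = (0, 0)
  -> stationarity OK
Primal feasibility (all g_i <= 0): FAILS
Dual feasibility (all lambda_i >= 0): OK
Complementary slackness (lambda_i * g_i(x) = 0 for all i): OK

Verdict: the first failing condition is primal_feasibility -> primal.

primal


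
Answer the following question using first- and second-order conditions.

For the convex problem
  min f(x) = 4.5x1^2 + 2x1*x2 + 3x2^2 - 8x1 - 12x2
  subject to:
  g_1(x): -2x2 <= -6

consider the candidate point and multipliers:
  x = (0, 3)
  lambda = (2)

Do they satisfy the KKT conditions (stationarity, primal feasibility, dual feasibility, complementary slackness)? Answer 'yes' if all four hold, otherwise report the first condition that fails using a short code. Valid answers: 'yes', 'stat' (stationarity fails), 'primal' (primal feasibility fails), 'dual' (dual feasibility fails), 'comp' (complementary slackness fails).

Gradient of f: grad f(x) = Q x + c = (-2, 6)
Constraint values g_i(x) = a_i^T x - b_i:
  g_1((0, 3)) = 0
Stationarity residual: grad f(x) + sum_i lambda_i a_i = (-2, 2)
  -> stationarity FAILS
Primal feasibility (all g_i <= 0): OK
Dual feasibility (all lambda_i >= 0): OK
Complementary slackness (lambda_i * g_i(x) = 0 for all i): OK

Verdict: the first failing condition is stationarity -> stat.

stat


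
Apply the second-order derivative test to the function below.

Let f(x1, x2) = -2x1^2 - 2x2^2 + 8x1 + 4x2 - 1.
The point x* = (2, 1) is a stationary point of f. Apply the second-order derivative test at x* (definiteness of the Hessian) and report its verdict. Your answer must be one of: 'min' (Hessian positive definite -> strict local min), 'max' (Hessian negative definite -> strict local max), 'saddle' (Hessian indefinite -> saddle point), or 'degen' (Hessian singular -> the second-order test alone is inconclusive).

Compute the Hessian H = grad^2 f:
  H = [[-4, 0], [0, -4]]
Verify stationarity: grad f(x*) = H x* + g = (0, 0).
Eigenvalues of H: -4, -4.
Both eigenvalues < 0, so H is negative definite -> x* is a strict local max.

max


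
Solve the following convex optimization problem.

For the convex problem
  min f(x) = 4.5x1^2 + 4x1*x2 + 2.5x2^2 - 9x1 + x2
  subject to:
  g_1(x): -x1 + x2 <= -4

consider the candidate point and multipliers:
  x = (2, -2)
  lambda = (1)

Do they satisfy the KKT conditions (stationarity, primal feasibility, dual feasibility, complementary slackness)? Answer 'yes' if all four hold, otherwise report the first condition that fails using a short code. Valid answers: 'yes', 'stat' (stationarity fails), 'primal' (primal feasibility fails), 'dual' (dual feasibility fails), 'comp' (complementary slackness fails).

Gradient of f: grad f(x) = Q x + c = (1, -1)
Constraint values g_i(x) = a_i^T x - b_i:
  g_1((2, -2)) = 0
Stationarity residual: grad f(x) + sum_i lambda_i a_i = (0, 0)
  -> stationarity OK
Primal feasibility (all g_i <= 0): OK
Dual feasibility (all lambda_i >= 0): OK
Complementary slackness (lambda_i * g_i(x) = 0 for all i): OK

Verdict: yes, KKT holds.

yes


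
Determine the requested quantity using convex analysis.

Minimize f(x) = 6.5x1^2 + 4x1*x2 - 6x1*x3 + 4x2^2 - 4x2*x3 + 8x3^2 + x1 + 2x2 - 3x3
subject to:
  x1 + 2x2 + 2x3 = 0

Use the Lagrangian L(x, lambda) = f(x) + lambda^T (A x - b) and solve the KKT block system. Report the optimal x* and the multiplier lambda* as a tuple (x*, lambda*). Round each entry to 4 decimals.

Form the Lagrangian:
  L(x, lambda) = (1/2) x^T Q x + c^T x + lambda^T (A x - b)
Stationarity (grad_x L = 0): Q x + c + A^T lambda = 0.
Primal feasibility: A x = b.

This gives the KKT block system:
  [ Q   A^T ] [ x     ]   [-c ]
  [ A    0  ] [ lambda ] = [ b ]

Solving the linear system:
  x*      = (0.0595, -0.1935, 0.1637)
  lambda* = (-0.0179)
  f(x*)   = -0.4092

x* = (0.0595, -0.1935, 0.1637), lambda* = (-0.0179)


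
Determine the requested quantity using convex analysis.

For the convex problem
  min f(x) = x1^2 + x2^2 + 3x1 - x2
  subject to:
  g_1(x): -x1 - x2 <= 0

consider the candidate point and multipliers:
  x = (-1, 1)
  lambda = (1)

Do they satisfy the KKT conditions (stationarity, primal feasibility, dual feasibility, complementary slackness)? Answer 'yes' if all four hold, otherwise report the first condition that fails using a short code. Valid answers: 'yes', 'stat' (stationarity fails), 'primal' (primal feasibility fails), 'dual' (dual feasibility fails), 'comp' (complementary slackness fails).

Gradient of f: grad f(x) = Q x + c = (1, 1)
Constraint values g_i(x) = a_i^T x - b_i:
  g_1((-1, 1)) = 0
Stationarity residual: grad f(x) + sum_i lambda_i a_i = (0, 0)
  -> stationarity OK
Primal feasibility (all g_i <= 0): OK
Dual feasibility (all lambda_i >= 0): OK
Complementary slackness (lambda_i * g_i(x) = 0 for all i): OK

Verdict: yes, KKT holds.

yes
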